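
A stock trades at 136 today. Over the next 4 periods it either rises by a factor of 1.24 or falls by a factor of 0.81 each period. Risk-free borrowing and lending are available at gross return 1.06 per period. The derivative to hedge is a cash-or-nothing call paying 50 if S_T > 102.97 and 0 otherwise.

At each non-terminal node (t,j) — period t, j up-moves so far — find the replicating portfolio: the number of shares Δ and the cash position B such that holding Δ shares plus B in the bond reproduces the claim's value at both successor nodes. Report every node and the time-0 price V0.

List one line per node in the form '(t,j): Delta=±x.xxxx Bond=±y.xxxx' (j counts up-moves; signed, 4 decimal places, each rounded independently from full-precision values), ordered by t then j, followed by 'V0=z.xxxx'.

(0,0): Delta=0.2194 Bond=1.7936
(1,0): Delta=0.4573 Bond=-24.3019
(1,1): Delta=0.1075 Bond=20.7674
(2,0): Delta=0.7148 Bond=-48.7356
(2,1): Delta=0.3362 Bond=-9.2176
(2,2): Delta=0.0000 Bond=44.4998
(3,0): Delta=0.0000 Bond=0.0000
(3,1): Delta=1.0509 Bond=-88.8548
(3,2): Delta=0.0000 Bond=47.1698
(3,3): Delta=0.0000 Bond=47.1698
V0=31.6326

Risk-neutral probability p* = (R−d)/(u−d) = (1.06−0.81)/(1.24−0.81) = 0.5814.
Payoff layer (t=4): V(4,0)=0.0000, V(4,1)=0.0000, V(4,2)=50.0000, V(4,3)=50.0000, V(4,4)=50.0000
Node (3,0) S=72.2760: V=(p*·0.0000+(1−p*)·0.0000)/1.06=0.0000; Δ=(0.0000−0.0000)/(89.6222−58.5435)=0.0000; B=V−Δ·S=0.0000
Node (3,1) S=110.6447: V=(p*·50.0000+(1−p*)·0.0000)/1.06=27.4243; Δ=(50.0000−0.0000)/(137.1994−89.6222)=1.0509; B=V−Δ·S=-88.8548
Node (3,2) S=169.3820: V=(p*·50.0000+(1−p*)·50.0000)/1.06=47.1698; Δ=(50.0000−50.0000)/(210.0337−137.1994)=0.0000; B=V−Δ·S=47.1698
Node (3,3) S=259.3009: V=(p*·50.0000+(1−p*)·50.0000)/1.06=47.1698; Δ=(50.0000−50.0000)/(321.5331−210.0337)=0.0000; B=V−Δ·S=47.1698
Node (2,0) S=89.2296: V=(p*·27.4243+(1−p*)·0.0000)/1.06=15.0419; Δ=(27.4243−0.0000)/(110.6447−72.2760)=0.7148; B=V−Δ·S=-48.7356
Node (2,1) S=136.5984: V=(p*·47.1698+(1−p*)·27.4243)/1.06=36.7021; Δ=(47.1698−27.4243)/(169.3820−110.6447)=0.3362; B=V−Δ·S=-9.2176
Node (2,2) S=209.1136: V=(p*·47.1698+(1−p*)·47.1698)/1.06=44.4998; Δ=(47.1698−47.1698)/(259.3009−169.3820)=0.0000; B=V−Δ·S=44.4998
Node (1,0) S=110.1600: V=(p*·36.7021+(1−p*)·15.0419)/1.06=26.0708; Δ=(36.7021−15.0419)/(136.5984−89.2296)=0.4573; B=V−Δ·S=-24.3019
Node (1,1) S=168.6400: V=(p*·44.4998+(1−p*)·36.7021)/1.06=38.9016; Δ=(44.4998−36.7021)/(209.1136−136.5984)=0.1075; B=V−Δ·S=20.7674
Node (0,0) S=136.0000: V=(p*·38.9016+(1−p*)·26.0708)/1.06=31.6326; Δ=(38.9016−26.0708)/(168.6400−110.1600)=0.2194; B=V−Δ·S=1.7936
The time-0 hedge costs 31.6326, which is the no-arbitrage price.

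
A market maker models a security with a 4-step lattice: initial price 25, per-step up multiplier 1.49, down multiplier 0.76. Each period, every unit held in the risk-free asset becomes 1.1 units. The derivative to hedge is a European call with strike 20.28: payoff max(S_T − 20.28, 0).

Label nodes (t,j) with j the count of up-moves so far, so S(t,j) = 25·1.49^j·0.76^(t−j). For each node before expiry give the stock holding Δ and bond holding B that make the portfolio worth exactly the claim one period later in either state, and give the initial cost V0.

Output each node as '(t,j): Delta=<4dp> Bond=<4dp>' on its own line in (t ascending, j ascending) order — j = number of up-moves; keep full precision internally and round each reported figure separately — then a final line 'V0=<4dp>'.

No-arbitrage ⇒ martingale measure with p* = (R−d)/(u−d) = 0.4658.
Payoff layer (t=4): V(4,0)=0.0000, V(4,1)=0.0000, V(4,2)=11.7782, V(4,3)=42.5710, V(4,4)=102.9411
  t=3,j=0: stock 10.9744 → up 16.3519 (V=0.0000), down 8.3405 (V=0.0000). Price 0.0000; hedge Δ=0.0000, bond B=0.0000.
  t=3,j=1: stock 21.5156 → up 32.0582 (V=11.7782), down 16.3519 (V=0.0000). Price 4.9871; hedge Δ=0.7499, bond B=-11.1475.
  t=3,j=2: stock 42.1819 → up 62.8510 (V=42.5710), down 32.0582 (V=11.7782). Price 23.7455; hedge Δ=1.0000, bond B=-18.4364.
  t=3,j=3: stock 82.6987 → up 123.2211 (V=102.9411), down 62.8510 (V=42.5710). Price 64.2624; hedge Δ=1.0000, bond B=-18.4364.
  t=2,j=0: stock 14.4400 → up 21.5156 (V=4.9871), down 10.9744 (V=0.0000). Price 2.1116; hedge Δ=0.4731, bond B=-4.7200.
  t=2,j=1: stock 28.3100 → up 42.1819 (V=23.7455), down 21.5156 (V=4.9871). Price 12.4763; hedge Δ=0.9077, bond B=-13.2203.
  t=2,j=2: stock 55.5025 → up 82.6987 (V=64.2624), down 42.1819 (V=23.7455). Price 38.7422; hedge Δ=1.0000, bond B=-16.7603.
  t=1,j=0: stock 19.0000 → up 28.3100 (V=12.4763), down 14.4400 (V=2.1116). Price 6.3081; hedge Δ=0.7473, bond B=-7.8900.
  t=1,j=1: stock 37.2500 → up 55.5025 (V=38.7422), down 28.3100 (V=12.4763). Price 22.4634; hedge Δ=0.9659, bond B=-13.5173.
  t=0,j=0: stock 25.0000 → up 37.2500 (V=22.4634), down 19.0000 (V=6.3081). Price 12.5750; hedge Δ=0.8852, bond B=-9.5554.
Each (Δ,B) replicates both successor values, so the strategy is self-financing and V0 is arbitrage-free.

(0,0): Delta=0.8852 Bond=-9.5554
(1,0): Delta=0.7473 Bond=-7.8900
(1,1): Delta=0.9659 Bond=-13.5173
(2,0): Delta=0.4731 Bond=-4.7200
(2,1): Delta=0.9077 Bond=-13.2203
(2,2): Delta=1.0000 Bond=-16.7603
(3,0): Delta=0.0000 Bond=0.0000
(3,1): Delta=0.7499 Bond=-11.1475
(3,2): Delta=1.0000 Bond=-18.4364
(3,3): Delta=1.0000 Bond=-18.4364
V0=12.5750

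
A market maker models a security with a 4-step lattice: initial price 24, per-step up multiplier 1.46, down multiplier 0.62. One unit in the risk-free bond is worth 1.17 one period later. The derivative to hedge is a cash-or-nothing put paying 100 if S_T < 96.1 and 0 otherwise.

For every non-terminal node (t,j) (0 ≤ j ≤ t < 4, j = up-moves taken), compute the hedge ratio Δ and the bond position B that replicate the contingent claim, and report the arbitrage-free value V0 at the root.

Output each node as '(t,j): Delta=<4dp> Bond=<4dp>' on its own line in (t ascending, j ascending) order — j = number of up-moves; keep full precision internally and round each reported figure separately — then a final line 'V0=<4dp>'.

Under the risk-neutral measure, an up-move has probability p* = (R−d)/(u−d) = 0.6548 and values discount at R = 1.17.
Terminal values V(4,·): V(4,0)=100.0000, V(4,1)=100.0000, V(4,2)=100.0000, V(4,3)=100.0000, V(4,4)=0.0000
Node (3,0) S=5.7199: V=(p*·100.0000+(1−p*)·100.0000)/1.17=85.4701; Δ=(100.0000−100.0000)/(8.3510−3.5463)=0.0000; B=V−Δ·S=85.4701
Node (3,1) S=13.4694: V=(p*·100.0000+(1−p*)·100.0000)/1.17=85.4701; Δ=(100.0000−100.0000)/(19.6653−8.3510)=0.0000; B=V−Δ·S=85.4701
Node (3,2) S=31.7182: V=(p*·100.0000+(1−p*)·100.0000)/1.17=85.4701; Δ=(100.0000−100.0000)/(46.3086−19.6653)=0.0000; B=V−Δ·S=85.4701
Node (3,3) S=74.6913: V=(p*·0.0000+(1−p*)·100.0000)/1.17=29.5075; Δ=(0.0000−100.0000)/(109.0492−46.3086)=-1.5939; B=V−Δ·S=148.5551
Node (2,0) S=9.2256: V=(p*·85.4701+(1−p*)·85.4701)/1.17=73.0514; Δ=(85.4701−85.4701)/(13.4694−5.7199)=0.0000; B=V−Δ·S=73.0514
Node (2,1) S=21.7248: V=(p*·85.4701+(1−p*)·85.4701)/1.17=73.0514; Δ=(85.4701−85.4701)/(31.7182−13.4694)=0.0000; B=V−Δ·S=73.0514
Node (2,2) S=51.1584: V=(p*·29.5075+(1−p*)·85.4701)/1.17=41.7333; Δ=(29.5075−85.4701)/(74.6913−31.7182)=-1.3023; B=V−Δ·S=108.3554
Node (1,0) S=14.8800: V=(p*·73.0514+(1−p*)·73.0514)/1.17=62.4371; Δ=(73.0514−73.0514)/(21.7248−9.2256)=0.0000; B=V−Δ·S=62.4371
Node (1,1) S=35.0400: V=(p*·41.7333+(1−p*)·73.0514)/1.17=44.9107; Δ=(41.7333−73.0514)/(51.1584−21.7248)=-1.0640; B=V−Δ·S=82.1941
Node (0,0) S=24.0000: V=(p*·44.9107+(1−p*)·62.4371)/1.17=43.5568; Δ=(44.9107−62.4371)/(35.0400−14.8800)=-0.8694; B=V−Δ·S=64.4215
Each (Δ,B) replicates both successor values, so the strategy is self-financing and V0 is arbitrage-free.

(0,0): Delta=-0.8694 Bond=64.4215
(1,0): Delta=0.0000 Bond=62.4371
(1,1): Delta=-1.0640 Bond=82.1941
(2,0): Delta=0.0000 Bond=73.0514
(2,1): Delta=0.0000 Bond=73.0514
(2,2): Delta=-1.3023 Bond=108.3554
(3,0): Delta=0.0000 Bond=85.4701
(3,1): Delta=0.0000 Bond=85.4701
(3,2): Delta=0.0000 Bond=85.4701
(3,3): Delta=-1.5939 Bond=148.5551
V0=43.5568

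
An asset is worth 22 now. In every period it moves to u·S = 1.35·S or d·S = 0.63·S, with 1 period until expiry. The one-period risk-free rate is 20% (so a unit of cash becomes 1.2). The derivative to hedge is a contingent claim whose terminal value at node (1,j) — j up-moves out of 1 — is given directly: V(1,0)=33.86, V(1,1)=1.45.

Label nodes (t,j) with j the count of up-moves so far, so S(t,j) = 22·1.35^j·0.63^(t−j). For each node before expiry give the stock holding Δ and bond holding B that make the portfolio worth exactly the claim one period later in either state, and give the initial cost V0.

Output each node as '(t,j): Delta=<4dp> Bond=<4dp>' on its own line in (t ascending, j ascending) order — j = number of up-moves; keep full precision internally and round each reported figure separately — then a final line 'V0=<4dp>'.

No-arbitrage ⇒ martingale measure with p* = (R−d)/(u−d) = 0.7917.
Payoff layer (t=1): V(1,0)=33.8600, V(1,1)=1.4500
(0,0): S=22.0000. Δ = (V_up−V_dn)/(S_up−S_dn) = (1.4500−33.8600)/(29.7000−13.8600) = -2.0461. V = [p*·1.4500 + (1−p*)·33.8600]/1.2 = 6.8351. B = V − Δ·S = 51.8490.
Self-financing check: at every node Δ·S+B equals the discounted successor values.

(0,0): Delta=-2.0461 Bond=51.8490
V0=6.8351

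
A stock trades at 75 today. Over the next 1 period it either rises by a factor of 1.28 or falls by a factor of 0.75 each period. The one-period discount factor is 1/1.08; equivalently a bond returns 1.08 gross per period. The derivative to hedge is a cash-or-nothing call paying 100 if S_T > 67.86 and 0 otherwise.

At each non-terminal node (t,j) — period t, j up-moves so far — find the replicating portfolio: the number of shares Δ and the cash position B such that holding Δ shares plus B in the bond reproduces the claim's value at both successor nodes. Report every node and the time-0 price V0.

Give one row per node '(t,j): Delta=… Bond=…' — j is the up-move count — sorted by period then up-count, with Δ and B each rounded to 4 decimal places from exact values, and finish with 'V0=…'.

Under the risk-neutral measure, an up-move has probability p* = (R−d)/(u−d) = 0.6226 and values discount at R = 1.08.
At expiry t=1: V(1,0)=0.0000, V(1,1)=100.0000
Node (0,0) S=75.0000: V=(p*·100.0000+(1−p*)·0.0000)/1.08=57.6520; Δ=(100.0000−0.0000)/(96.0000−56.2500)=2.5157; B=V−Δ·S=-131.0273
The time-0 hedge costs 57.6520, which is the no-arbitrage price.

(0,0): Delta=2.5157 Bond=-131.0273
V0=57.6520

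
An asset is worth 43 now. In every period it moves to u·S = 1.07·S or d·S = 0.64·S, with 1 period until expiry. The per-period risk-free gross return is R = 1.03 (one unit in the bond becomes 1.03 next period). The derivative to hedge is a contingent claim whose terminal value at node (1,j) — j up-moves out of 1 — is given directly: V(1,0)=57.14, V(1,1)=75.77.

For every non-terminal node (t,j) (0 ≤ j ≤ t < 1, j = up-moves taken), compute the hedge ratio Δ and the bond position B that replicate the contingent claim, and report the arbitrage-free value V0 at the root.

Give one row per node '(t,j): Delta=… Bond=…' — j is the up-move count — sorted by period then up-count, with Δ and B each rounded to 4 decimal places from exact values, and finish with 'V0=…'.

No-arbitrage ⇒ martingale measure with p* = (R−d)/(u−d) = 0.9070.
Terminal payoffs: V(1,0)=57.1400, V(1,1)=75.7700
(0,0): S=43.0000. Δ = (V_up−V_dn)/(S_up−S_dn) = (75.7700−57.1400)/(46.0100−27.5200) = 1.0076. V = [p*·75.7700 + (1−p*)·57.1400]/1.03 = 71.8806. B = V − Δ·S = 28.5550.
Check: Δ(0,0)·S0 + B(0,0) = 71.8806 = V0.

(0,0): Delta=1.0076 Bond=28.5550
V0=71.8806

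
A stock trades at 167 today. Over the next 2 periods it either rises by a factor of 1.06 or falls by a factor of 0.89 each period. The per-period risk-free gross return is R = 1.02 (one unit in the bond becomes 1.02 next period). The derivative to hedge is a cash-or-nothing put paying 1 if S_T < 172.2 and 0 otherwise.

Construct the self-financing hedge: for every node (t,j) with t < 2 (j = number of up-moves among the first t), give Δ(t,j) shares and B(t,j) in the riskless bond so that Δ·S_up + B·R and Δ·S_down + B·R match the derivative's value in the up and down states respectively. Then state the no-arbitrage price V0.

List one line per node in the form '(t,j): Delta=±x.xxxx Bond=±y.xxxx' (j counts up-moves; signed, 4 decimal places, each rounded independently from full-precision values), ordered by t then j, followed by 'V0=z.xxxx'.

(0,0): Delta=-0.0264 Bond=4.8092
(1,0): Delta=0.0000 Bond=0.9804
(1,1): Delta=-0.0332 Bond=6.1130
V0=0.3991

Risk-neutral probability p* = (R−d)/(u−d) = (1.02−0.89)/(1.06−0.89) = 0.7647.
Terminal payoffs: V(2,0)=1.0000, V(2,1)=1.0000, V(2,2)=0.0000
  t=1,j=0: stock 148.6300 → up 157.5478 (V=1.0000), down 132.2807 (V=1.0000). Price 0.9804; hedge Δ=0.0000, bond B=0.9804.
  t=1,j=1: stock 177.0200 → up 187.6412 (V=0.0000), down 157.5478 (V=1.0000). Price 0.2307; hedge Δ=-0.0332, bond B=6.1130.
  t=0,j=0: stock 167.0000 → up 177.0200 (V=0.2307), down 148.6300 (V=0.9804). Price 0.3991; hedge Δ=-0.0264, bond B=4.8092.
Each (Δ,B) replicates both successor values, so the strategy is self-financing and V0 is arbitrage-free.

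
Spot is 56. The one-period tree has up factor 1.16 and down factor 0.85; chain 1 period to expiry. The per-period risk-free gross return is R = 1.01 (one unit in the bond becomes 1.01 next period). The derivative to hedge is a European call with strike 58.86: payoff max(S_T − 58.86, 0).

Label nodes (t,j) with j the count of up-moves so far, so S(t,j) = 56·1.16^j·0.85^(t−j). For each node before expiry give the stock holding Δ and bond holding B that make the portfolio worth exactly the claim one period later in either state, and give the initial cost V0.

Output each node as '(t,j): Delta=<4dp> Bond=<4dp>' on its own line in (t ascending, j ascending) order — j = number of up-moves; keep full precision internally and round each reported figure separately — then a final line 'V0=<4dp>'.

Risk-neutral probability p* = (R−d)/(u−d) = (1.01−0.85)/(1.16−0.85) = 0.5161.
Terminal values V(1,·): V(1,0)=0.0000, V(1,1)=6.1000
(0,0): S=56.0000. Δ = (V_up−V_dn)/(S_up−S_dn) = (6.1000−0.0000)/(64.9600−47.6000) = 0.3514. V = [p*·6.1000 + (1−p*)·0.0000]/1.01 = 3.1172. B = V − Δ·S = -16.5602.
The time-0 hedge costs 3.1172, which is the no-arbitrage price.

(0,0): Delta=0.3514 Bond=-16.5602
V0=3.1172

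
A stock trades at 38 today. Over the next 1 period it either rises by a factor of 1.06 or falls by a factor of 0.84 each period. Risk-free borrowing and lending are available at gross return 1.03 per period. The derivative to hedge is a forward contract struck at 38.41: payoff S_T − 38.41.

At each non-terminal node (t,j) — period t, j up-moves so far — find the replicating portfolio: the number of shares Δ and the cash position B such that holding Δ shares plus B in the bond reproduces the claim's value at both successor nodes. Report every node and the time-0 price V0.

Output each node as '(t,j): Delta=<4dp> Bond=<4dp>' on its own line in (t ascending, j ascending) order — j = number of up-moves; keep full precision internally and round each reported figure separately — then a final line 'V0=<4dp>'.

Since d<R<u, set p* = (R−d)/(u−d) = 0.8636; price each node as the discounted p*-expectation of its children.
Terminal payoffs: V(1,0)=-6.4900, V(1,1)=1.8700
  t=0,j=0: stock 38.0000 → up 40.2800 (V=1.8700), down 31.9200 (V=-6.4900). Price 0.7087; hedge Δ=1.0000, bond B=-37.2913.
Check: Δ(0,0)·S0 + B(0,0) = 0.7087 = V0.

(0,0): Delta=1.0000 Bond=-37.2913
V0=0.7087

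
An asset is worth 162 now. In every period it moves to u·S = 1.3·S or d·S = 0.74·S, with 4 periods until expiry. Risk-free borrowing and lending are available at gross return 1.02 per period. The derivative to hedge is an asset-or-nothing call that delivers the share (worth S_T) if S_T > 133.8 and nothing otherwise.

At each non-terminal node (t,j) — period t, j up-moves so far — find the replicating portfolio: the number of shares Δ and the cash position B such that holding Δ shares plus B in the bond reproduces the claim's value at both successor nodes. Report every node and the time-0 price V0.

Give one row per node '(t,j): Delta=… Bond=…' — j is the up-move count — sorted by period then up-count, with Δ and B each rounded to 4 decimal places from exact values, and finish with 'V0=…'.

(0,0): Delta=1.2847 Bond=-68.6340
(1,0): Delta=1.4793 Bond=-93.3423
(1,1): Delta=1.1739 Bond=-46.6711
(2,0): Delta=1.4793 Bond=-95.2091
(2,1): Delta=1.4793 Bond=-95.2091
(2,2): Delta=1.0000 Bond=0.0000
(3,0): Delta=0.0000 Bond=0.0000
(3,1): Delta=2.3214 Bond=-194.2266
(3,2): Delta=1.0000 Bond=0.0000
(3,3): Delta=1.0000 Bond=0.0000
V0=139.4848

No-arbitrage ⇒ martingale measure with p* = (R−d)/(u−d) = 0.5000.
Payoff layer (t=4): V(4,0)=0.0000, V(4,1)=0.0000, V(4,2)=149.9219, V(4,3)=263.3764, V(4,4)=462.6882
  t=3,j=0: stock 65.6463 → up 85.3402 (V=0.0000), down 48.5783 (V=0.0000). Price 0.0000; hedge Δ=0.0000, bond B=0.0000.
  t=3,j=1: stock 115.3246 → up 149.9219 (V=149.9219), down 85.3402 (V=0.0000). Price 73.4911; hedge Δ=2.3214, bond B=-194.2266.
  t=3,j=2: stock 202.5972 → up 263.3764 (V=263.3764), down 149.9219 (V=149.9219). Price 202.5972; hedge Δ=1.0000, bond B=0.0000.
  t=3,j=3: stock 355.9140 → up 462.6882 (V=462.6882), down 263.3764 (V=263.3764). Price 355.9140; hedge Δ=1.0000, bond B=0.0000.
  t=2,j=0: stock 88.7112 → up 115.3246 (V=73.4911), down 65.6463 (V=0.0000). Price 36.0251; hedge Δ=1.4793, bond B=-95.2091.
  t=2,j=1: stock 155.8440 → up 202.5972 (V=202.5972), down 115.3246 (V=73.4911). Price 135.3374; hedge Δ=1.4793, bond B=-95.2091.
  t=2,j=2: stock 273.7800 → up 355.9140 (V=355.9140), down 202.5972 (V=202.5972). Price 273.7800; hedge Δ=1.0000, bond B=0.0000.
  t=1,j=0: stock 119.8800 → up 155.8440 (V=135.3374), down 88.7112 (V=36.0251). Price 84.0012; hedge Δ=1.4793, bond B=-93.3423.
  t=1,j=1: stock 210.6000 → up 273.7800 (V=273.7800), down 155.8440 (V=135.3374). Price 200.5478; hedge Δ=1.1739, bond B=-46.6711.
  t=0,j=0: stock 162.0000 → up 210.6000 (V=200.5478), down 119.8800 (V=84.0012). Price 139.4848; hedge Δ=1.2847, bond B=-68.6340.
Self-financing check: at every node Δ·S+B equals the discounted successor values.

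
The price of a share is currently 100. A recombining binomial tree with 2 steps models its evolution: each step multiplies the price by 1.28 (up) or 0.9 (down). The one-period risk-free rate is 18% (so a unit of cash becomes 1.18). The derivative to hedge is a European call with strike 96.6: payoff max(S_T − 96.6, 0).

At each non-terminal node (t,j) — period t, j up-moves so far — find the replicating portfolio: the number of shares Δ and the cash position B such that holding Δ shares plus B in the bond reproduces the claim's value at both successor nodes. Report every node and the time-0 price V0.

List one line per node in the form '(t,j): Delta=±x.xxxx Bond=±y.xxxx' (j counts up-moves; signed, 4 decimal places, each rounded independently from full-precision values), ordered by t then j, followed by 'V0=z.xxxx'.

(0,0): Delta=0.9084 Bond=-59.4454
(1,0): Delta=0.5439 Bond=-37.3327
(1,1): Delta=1.0000 Bond=-81.8644
V0=31.3993

The replicating-portfolio and risk-neutral prices coincide; use p* = (1.18−0.9)/(1.28−0.9) = 0.7368 for the latter.
At expiry t=2: V(2,0)=0.0000, V(2,1)=18.6000, V(2,2)=67.2400
(1,0): S=90.0000. Δ = (V_up−V_dn)/(S_up−S_dn) = (18.6000−0.0000)/(115.2000−81.0000) = 0.5439. V = [p*·18.6000 + (1−p*)·0.0000]/1.18 = 11.6146. B = V − Δ·S = -37.3327.
(1,1): S=128.0000. Δ = (V_up−V_dn)/(S_up−S_dn) = (67.2400−18.6000)/(163.8400−115.2000) = 1.0000. V = [p*·67.2400 + (1−p*)·18.6000]/1.18 = 46.1356. B = V − Δ·S = -81.8644.
(0,0): S=100.0000. Δ = (V_up−V_dn)/(S_up−S_dn) = (46.1356−11.6146)/(128.0000−90.0000) = 0.9084. V = [p*·46.1356 + (1−p*)·11.6146]/1.18 = 31.3993. B = V − Δ·S = -59.4454.
Check: Δ(0,0)·S0 + B(0,0) = 31.3993 = V0.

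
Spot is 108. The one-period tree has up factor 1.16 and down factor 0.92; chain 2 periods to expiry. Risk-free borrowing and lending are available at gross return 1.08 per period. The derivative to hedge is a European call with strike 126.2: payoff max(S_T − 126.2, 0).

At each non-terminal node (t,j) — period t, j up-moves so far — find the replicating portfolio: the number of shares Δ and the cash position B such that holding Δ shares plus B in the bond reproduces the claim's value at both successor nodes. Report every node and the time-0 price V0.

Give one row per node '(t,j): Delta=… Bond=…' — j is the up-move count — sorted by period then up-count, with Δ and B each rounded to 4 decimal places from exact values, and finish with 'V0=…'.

(0,0): Delta=0.4555 Bond=-41.9020
(1,0): Delta=0.0000 Bond=0.0000
(1,1): Delta=0.6361 Bond=-67.8812
V0=7.2873

The replicating-portfolio and risk-neutral prices coincide; use p* = (1.08−0.92)/(1.16−0.92) = 0.6667 for the latter.
Payoff layer (t=2): V(2,0)=0.0000, V(2,1)=0.0000, V(2,2)=19.1248
  t=1,j=0: stock 99.3600 → up 115.2576 (V=0.0000), down 91.4112 (V=0.0000). Price 0.0000; hedge Δ=0.0000, bond B=0.0000.
  t=1,j=1: stock 125.2800 → up 145.3248 (V=19.1248), down 115.2576 (V=0.0000). Price 11.8054; hedge Δ=0.6361, bond B=-67.8812.
  t=0,j=0: stock 108.0000 → up 125.2800 (V=11.8054), down 99.3600 (V=0.0000). Price 7.2873; hedge Δ=0.4555, bond B=-41.9020.
Each (Δ,B) replicates both successor values, so the strategy is self-financing and V0 is arbitrage-free.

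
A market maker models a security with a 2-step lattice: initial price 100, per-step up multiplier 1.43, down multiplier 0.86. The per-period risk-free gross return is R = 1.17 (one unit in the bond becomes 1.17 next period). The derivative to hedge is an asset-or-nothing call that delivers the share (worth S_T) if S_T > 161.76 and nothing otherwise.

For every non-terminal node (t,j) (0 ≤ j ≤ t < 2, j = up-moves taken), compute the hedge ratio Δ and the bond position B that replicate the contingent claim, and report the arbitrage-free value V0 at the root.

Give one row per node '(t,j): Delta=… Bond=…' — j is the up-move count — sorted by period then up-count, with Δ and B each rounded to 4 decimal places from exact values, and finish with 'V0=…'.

No-arbitrage ⇒ martingale measure with p* = (R−d)/(u−d) = 0.5439.
At expiry t=2: V(2,0)=0.0000, V(2,1)=0.0000, V(2,2)=204.4900
(1,0): S=86.0000. Δ = (V_up−V_dn)/(S_up−S_dn) = (0.0000−0.0000)/(122.9800−73.9600) = 0.0000. V = [p*·0.0000 + (1−p*)·0.0000]/1.17 = 0.0000. B = V − Δ·S = 0.0000.
(1,1): S=143.0000. Δ = (V_up−V_dn)/(S_up−S_dn) = (204.4900−0.0000)/(204.4900−122.9800) = 2.5088. V = [p*·204.4900 + (1−p*)·0.0000]/1.17 = 95.0546. B = V − Δ·S = -263.6998.
(0,0): S=100.0000. Δ = (V_up−V_dn)/(S_up−S_dn) = (95.0546−0.0000)/(143.0000−86.0000) = 1.6676. V = [p*·95.0546 + (1−p*)·0.0000]/1.17 = 44.1849. B = V − Δ·S = -122.5775.
Check: Δ(0,0)·S0 + B(0,0) = 44.1849 = V0.

(0,0): Delta=1.6676 Bond=-122.5775
(1,0): Delta=0.0000 Bond=0.0000
(1,1): Delta=2.5088 Bond=-263.6998
V0=44.1849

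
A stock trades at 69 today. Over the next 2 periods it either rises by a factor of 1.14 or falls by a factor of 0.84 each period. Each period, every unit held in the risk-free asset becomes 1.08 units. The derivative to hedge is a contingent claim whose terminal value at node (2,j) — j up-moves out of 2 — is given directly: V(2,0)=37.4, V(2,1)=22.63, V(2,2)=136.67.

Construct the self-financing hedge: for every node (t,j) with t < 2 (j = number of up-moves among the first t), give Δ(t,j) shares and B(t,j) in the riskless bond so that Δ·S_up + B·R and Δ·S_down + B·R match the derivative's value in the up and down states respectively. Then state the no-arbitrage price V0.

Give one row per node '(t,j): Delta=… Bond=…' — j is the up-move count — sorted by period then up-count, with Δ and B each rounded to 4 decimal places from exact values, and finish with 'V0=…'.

(0,0): Delta=3.9487 Bond=-189.9815
(1,0): Delta=-0.8494 Bond=72.9222
(1,1): Delta=4.8326 Bond=-274.7056
V0=82.4815

Since d<R<u, set p* = (R−d)/(u−d) = 0.8000; price each node as the discounted p*-expectation of its children.
Terminal payoffs: V(2,0)=37.4000, V(2,1)=22.6300, V(2,2)=136.6700
  t=1,j=0: stock 57.9600 → up 66.0744 (V=22.6300), down 48.6864 (V=37.4000). Price 23.6889; hedge Δ=-0.8494, bond B=72.9222.
  t=1,j=1: stock 78.6600 → up 89.6724 (V=136.6700), down 66.0744 (V=22.6300). Price 105.4278; hedge Δ=4.8326, bond B=-274.7056.
  t=0,j=0: stock 69.0000 → up 78.6600 (V=105.4278), down 57.9600 (V=23.6889). Price 82.4815; hedge Δ=3.9487, bond B=-189.9815.
Root portfolio cost Δ·69+B reproduces V0=82.4815.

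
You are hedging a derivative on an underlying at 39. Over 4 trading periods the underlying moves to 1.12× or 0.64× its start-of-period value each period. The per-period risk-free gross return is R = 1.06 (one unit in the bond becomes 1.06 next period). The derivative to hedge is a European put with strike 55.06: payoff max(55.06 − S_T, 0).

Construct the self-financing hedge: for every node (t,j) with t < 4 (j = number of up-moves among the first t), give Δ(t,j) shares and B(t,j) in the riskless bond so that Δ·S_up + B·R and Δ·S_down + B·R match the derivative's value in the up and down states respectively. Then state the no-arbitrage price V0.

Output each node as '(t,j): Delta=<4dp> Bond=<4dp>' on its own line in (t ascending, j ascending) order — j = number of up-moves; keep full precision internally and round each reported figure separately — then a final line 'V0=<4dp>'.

The replicating-portfolio and risk-neutral prices coincide; use p* = (1.06−0.64)/(1.12−0.64) = 0.8750 for the latter.
At expiry t=4: V(4,0)=48.5169, V(4,1)=43.6096, V(4,2)=35.0217, V(4,3)=19.9930, V(4,4)=0.0000
Node (3,0) S=10.2236: V=(p*·43.6096+(1−p*)·48.5169)/1.06=41.7198; Δ=(43.6096−48.5169)/(11.4504−6.5431)=-1.0000; B=V−Δ·S=51.9434
Node (3,1) S=17.8913: V=(p*·35.0217+(1−p*)·43.6096)/1.06=34.0521; Δ=(35.0217−43.6096)/(20.0383−11.4504)=-1.0000; B=V−Δ·S=51.9434
Node (3,2) S=31.3098: V=(p*·19.9930+(1−p*)·35.0217)/1.06=20.6336; Δ=(19.9930−35.0217)/(35.0670−20.0383)=-1.0000; B=V−Δ·S=51.9434
Node (3,3) S=54.7922: V=(p*·0.0000+(1−p*)·19.9930)/1.06=2.3577; Δ=(0.0000−19.9930)/(61.3673−35.0670)=-0.7602; B=V−Δ·S=44.0097
Node (2,0) S=15.9744: V=(p*·34.0521+(1−p*)·41.7198)/1.06=33.0288; Δ=(34.0521−41.7198)/(17.8913−10.2236)=-1.0000; B=V−Δ·S=49.0032
Node (2,1) S=27.9552: V=(p*·20.6336+(1−p*)·34.0521)/1.06=21.0480; Δ=(20.6336−34.0521)/(31.3098−17.8913)=-1.0000; B=V−Δ·S=49.0032
Node (2,2) S=48.9216: V=(p*·2.3577+(1−p*)·20.6336)/1.06=4.3794; Δ=(2.3577−20.6336)/(54.7922−31.3098)=-0.7783; B=V−Δ·S=42.4542
Node (1,0) S=24.9600: V=(p*·21.0480+(1−p*)·33.0288)/1.06=21.2694; Δ=(21.0480−33.0288)/(27.9552−15.9744)=-1.0000; B=V−Δ·S=46.2294
Node (1,1) S=43.6800: V=(p*·4.3794+(1−p*)·21.0480)/1.06=6.0971; Δ=(4.3794−21.0480)/(48.9216−27.9552)=-0.7950; B=V−Δ·S=40.8234
Node (0,0) S=39.0000: V=(p*·6.0971+(1−p*)·21.2694)/1.06=7.5412; Δ=(6.0971−21.2694)/(43.6800−24.9600)=-0.8105; B=V−Δ·S=39.1502
Check: Δ(0,0)·S0 + B(0,0) = 7.5412 = V0.

(0,0): Delta=-0.8105 Bond=39.1502
(1,0): Delta=-1.0000 Bond=46.2294
(1,1): Delta=-0.7950 Bond=40.8234
(2,0): Delta=-1.0000 Bond=49.0032
(2,1): Delta=-1.0000 Bond=49.0032
(2,2): Delta=-0.7783 Bond=42.4542
(3,0): Delta=-1.0000 Bond=51.9434
(3,1): Delta=-1.0000 Bond=51.9434
(3,2): Delta=-1.0000 Bond=51.9434
(3,3): Delta=-0.7602 Bond=44.0097
V0=7.5412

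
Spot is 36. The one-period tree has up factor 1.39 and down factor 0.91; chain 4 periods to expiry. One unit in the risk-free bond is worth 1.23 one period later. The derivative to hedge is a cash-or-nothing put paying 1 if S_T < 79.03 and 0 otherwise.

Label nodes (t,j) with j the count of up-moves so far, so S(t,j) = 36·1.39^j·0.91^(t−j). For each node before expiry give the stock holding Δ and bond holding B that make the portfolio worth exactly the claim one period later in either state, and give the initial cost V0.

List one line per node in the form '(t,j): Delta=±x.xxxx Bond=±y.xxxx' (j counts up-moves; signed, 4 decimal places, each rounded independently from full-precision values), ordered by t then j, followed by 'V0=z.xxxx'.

No-arbitrage ⇒ martingale measure with p* = (R−d)/(u−d) = 0.6667.
Payoff layer (t=4): V(4,0)=1.0000, V(4,1)=1.0000, V(4,2)=1.0000, V(4,3)=0.0000, V(4,4)=0.0000
Node (3,0) S=27.1286: V=(p*·1.0000+(1−p*)·1.0000)/1.23=0.8130; Δ=(1.0000−1.0000)/(37.7087−24.6870)=0.0000; B=V−Δ·S=0.8130
Node (3,1) S=41.4381: V=(p*·1.0000+(1−p*)·1.0000)/1.23=0.8130; Δ=(1.0000−1.0000)/(57.5990−37.7087)=0.0000; B=V−Δ·S=0.8130
Node (3,2) S=63.2956: V=(p*·0.0000+(1−p*)·1.0000)/1.23=0.2710; Δ=(0.0000−1.0000)/(87.9809−57.5990)=-0.0329; B=V−Δ·S=2.3543
Node (3,3) S=96.6823: V=(p*·0.0000+(1−p*)·0.0000)/1.23=0.0000; Δ=(0.0000−0.0000)/(134.3884−87.9809)=0.0000; B=V−Δ·S=0.0000
Node (2,0) S=29.8116: V=(p*·0.8130+(1−p*)·0.8130)/1.23=0.6610; Δ=(0.8130−0.8130)/(41.4381−27.1286)=0.0000; B=V−Δ·S=0.6610
Node (2,1) S=45.5364: V=(p*·0.2710+(1−p*)·0.8130)/1.23=0.3672; Δ=(0.2710−0.8130)/(63.2956−41.4381)=-0.0248; B=V−Δ·S=1.4964
Node (2,2) S=69.5556: V=(p*·0.0000+(1−p*)·0.2710)/1.23=0.0734; Δ=(0.0000−0.2710)/(96.6823−63.2956)=-0.0081; B=V−Δ·S=0.6380
Node (1,0) S=32.7600: V=(p*·0.3672+(1−p*)·0.6610)/1.23=0.3782; Δ=(0.3672−0.6610)/(45.5364−29.8116)=-0.0187; B=V−Δ·S=0.9902
Node (1,1) S=50.0400: V=(p*·0.0734+(1−p*)·0.3672)/1.23=0.1393; Δ=(0.0734−0.3672)/(69.5556−45.5364)=-0.0122; B=V−Δ·S=0.7513
Node (0,0) S=36.0000: V=(p*·0.1393+(1−p*)·0.3782)/1.23=0.1780; Δ=(0.1393−0.3782)/(50.0400−32.7600)=-0.0138; B=V−Δ·S=0.6756
Check: Δ(0,0)·S0 + B(0,0) = 0.1780 = V0.

(0,0): Delta=-0.0138 Bond=0.6756
(1,0): Delta=-0.0187 Bond=0.9902
(1,1): Delta=-0.0122 Bond=0.7513
(2,0): Delta=0.0000 Bond=0.6610
(2,1): Delta=-0.0248 Bond=1.4964
(2,2): Delta=-0.0081 Bond=0.6380
(3,0): Delta=0.0000 Bond=0.8130
(3,1): Delta=0.0000 Bond=0.8130
(3,2): Delta=-0.0329 Bond=2.3543
(3,3): Delta=0.0000 Bond=0.0000
V0=0.1780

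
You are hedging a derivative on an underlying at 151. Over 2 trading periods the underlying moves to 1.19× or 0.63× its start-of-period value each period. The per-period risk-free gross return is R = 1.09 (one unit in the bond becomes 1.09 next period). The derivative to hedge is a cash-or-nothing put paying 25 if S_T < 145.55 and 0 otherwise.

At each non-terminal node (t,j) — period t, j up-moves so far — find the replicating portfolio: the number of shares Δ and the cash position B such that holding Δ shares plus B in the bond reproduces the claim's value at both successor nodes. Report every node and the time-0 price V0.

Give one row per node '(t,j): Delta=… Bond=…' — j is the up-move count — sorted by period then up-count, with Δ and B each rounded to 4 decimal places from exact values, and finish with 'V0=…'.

(0,0): Delta=-0.2228 Bond=40.4871
(1,0): Delta=0.0000 Bond=22.9358
(1,1): Delta=-0.2484 Bond=48.7385
V0=6.8440

No-arbitrage ⇒ martingale measure with p* = (R−d)/(u−d) = 0.8214.
Payoff layer (t=2): V(2,0)=25.0000, V(2,1)=25.0000, V(2,2)=0.0000
(1,0): S=95.1300. Δ = (V_up−V_dn)/(S_up−S_dn) = (25.0000−25.0000)/(113.2047−59.9319) = 0.0000. V = [p*·25.0000 + (1−p*)·25.0000]/1.09 = 22.9358. B = V − Δ·S = 22.9358.
(1,1): S=179.6900. Δ = (V_up−V_dn)/(S_up−S_dn) = (0.0000−25.0000)/(213.8311−113.2047) = -0.2484. V = [p*·0.0000 + (1−p*)·25.0000]/1.09 = 4.0957. B = V − Δ·S = 48.7385.
(0,0): S=151.0000. Δ = (V_up−V_dn)/(S_up−S_dn) = (4.0957−22.9358)/(179.6900−95.1300) = -0.2228. V = [p*·4.0957 + (1−p*)·22.9358]/1.09 = 6.8440. B = V − Δ·S = 40.4871.
Self-financing check: at every node Δ·S+B equals the discounted successor values.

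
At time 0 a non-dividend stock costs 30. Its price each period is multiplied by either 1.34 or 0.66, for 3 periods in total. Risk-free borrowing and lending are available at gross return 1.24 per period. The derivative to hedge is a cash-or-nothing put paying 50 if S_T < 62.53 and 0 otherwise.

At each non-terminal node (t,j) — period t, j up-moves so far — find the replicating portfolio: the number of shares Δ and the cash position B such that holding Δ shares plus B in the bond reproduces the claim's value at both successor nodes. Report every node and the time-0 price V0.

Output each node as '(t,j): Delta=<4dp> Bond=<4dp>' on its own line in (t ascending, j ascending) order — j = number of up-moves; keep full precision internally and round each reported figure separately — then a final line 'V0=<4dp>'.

(0,0): Delta=-1.1597 Bond=44.7417
(1,0): Delta=0.0000 Bond=32.5182
(1,1): Delta=-1.2582 Bond=59.4386
(2,0): Delta=0.0000 Bond=40.3226
(2,1): Delta=0.0000 Bond=40.3226
(2,2): Delta=-1.3650 Bond=79.4592
V0=9.9516

No-arbitrage ⇒ martingale measure with p* = (R−d)/(u−d) = 0.8529.
At expiry t=3: V(3,0)=50.0000, V(3,1)=50.0000, V(3,2)=50.0000, V(3,3)=0.0000
(2,0): S=13.0680. Δ = (V_up−V_dn)/(S_up−S_dn) = (50.0000−50.0000)/(17.5111−8.6249) = 0.0000. V = [p*·50.0000 + (1−p*)·50.0000]/1.24 = 40.3226. B = V − Δ·S = 40.3226.
(2,1): S=26.5320. Δ = (V_up−V_dn)/(S_up−S_dn) = (50.0000−50.0000)/(35.5529−17.5111) = 0.0000. V = [p*·50.0000 + (1−p*)·50.0000]/1.24 = 40.3226. B = V − Δ·S = 40.3226.
(2,2): S=53.8680. Δ = (V_up−V_dn)/(S_up−S_dn) = (0.0000−50.0000)/(72.1831−35.5529) = -1.3650. V = [p*·0.0000 + (1−p*)·50.0000]/1.24 = 5.9298. B = V − Δ·S = 79.4592.
(1,0): S=19.8000. Δ = (V_up−V_dn)/(S_up−S_dn) = (40.3226−40.3226)/(26.5320−13.0680) = 0.0000. V = [p*·40.3226 + (1−p*)·40.3226]/1.24 = 32.5182. B = V − Δ·S = 32.5182.
(1,1): S=40.2000. Δ = (V_up−V_dn)/(S_up−S_dn) = (5.9298−40.3226)/(53.8680−26.5320) = -1.2582. V = [p*·5.9298 + (1−p*)·40.3226]/1.24 = 8.8609. B = V − Δ·S = 59.4386.
(0,0): S=30.0000. Δ = (V_up−V_dn)/(S_up−S_dn) = (8.8609−32.5182)/(40.2000−19.8000) = -1.1597. V = [p*·8.8609 + (1−p*)·32.5182]/1.24 = 9.9516. B = V − Δ·S = 44.7417.
Check: Δ(0,0)·S0 + B(0,0) = 9.9516 = V0.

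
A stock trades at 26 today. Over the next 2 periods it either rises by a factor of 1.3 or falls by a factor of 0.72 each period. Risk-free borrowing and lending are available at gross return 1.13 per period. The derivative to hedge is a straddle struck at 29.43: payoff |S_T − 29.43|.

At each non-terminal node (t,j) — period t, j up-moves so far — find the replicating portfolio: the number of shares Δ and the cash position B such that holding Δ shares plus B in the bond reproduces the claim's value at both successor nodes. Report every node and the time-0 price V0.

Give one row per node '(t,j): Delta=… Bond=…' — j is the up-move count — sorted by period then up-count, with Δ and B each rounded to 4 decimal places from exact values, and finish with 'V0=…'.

(0,0): Delta=0.2039 Bond=3.1045
(1,0): Delta=-1.0000 Bond=26.0442
(1,1): Delta=0.4803 Bond=-5.8361
V0=8.4047

The replicating-portfolio and risk-neutral prices coincide; use p* = (1.13−0.72)/(1.3−0.72) = 0.7069 for the latter.
At expiry t=2: V(2,0)=15.9516, V(2,1)=5.0940, V(2,2)=14.5100
(1,0): S=18.7200. Δ = (V_up−V_dn)/(S_up−S_dn) = (5.0940−15.9516)/(24.3360−13.4784) = -1.0000. V = [p*·5.0940 + (1−p*)·15.9516]/1.13 = 7.3242. B = V − Δ·S = 26.0442.
(1,1): S=33.8000. Δ = (V_up−V_dn)/(S_up−S_dn) = (14.5100−5.0940)/(43.9400−24.3360) = 0.4803. V = [p*·14.5100 + (1−p*)·5.0940]/1.13 = 10.3984. B = V − Δ·S = -5.8361.
(0,0): S=26.0000. Δ = (V_up−V_dn)/(S_up−S_dn) = (10.3984−7.3242)/(33.8000−18.7200) = 0.2039. V = [p*·10.3984 + (1−p*)·7.3242]/1.13 = 8.4047. B = V − Δ·S = 3.1045.
The time-0 hedge costs 8.4047, which is the no-arbitrage price.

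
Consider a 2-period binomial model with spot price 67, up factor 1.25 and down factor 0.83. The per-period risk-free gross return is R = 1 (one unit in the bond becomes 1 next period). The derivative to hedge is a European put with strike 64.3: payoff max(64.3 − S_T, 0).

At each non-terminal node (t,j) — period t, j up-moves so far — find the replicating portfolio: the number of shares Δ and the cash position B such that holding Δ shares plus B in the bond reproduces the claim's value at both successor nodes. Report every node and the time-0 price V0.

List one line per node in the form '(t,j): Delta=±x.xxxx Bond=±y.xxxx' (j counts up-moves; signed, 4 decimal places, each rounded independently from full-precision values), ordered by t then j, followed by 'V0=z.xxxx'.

Risk-neutral probability p* = (R−d)/(u−d) = (1−0.83)/(1.25−0.83) = 0.4048.
At expiry t=2: V(2,0)=18.1437, V(2,1)=0.0000, V(2,2)=0.0000
  t=1,j=0: stock 55.6100 → up 69.5125 (V=0.0000), down 46.1563 (V=18.1437). Price 10.7998; hedge Δ=-0.7768, bond B=53.9991.
  t=1,j=1: stock 83.7500 → up 104.6875 (V=0.0000), down 69.5125 (V=0.0000). Price 0.0000; hedge Δ=0.0000, bond B=0.0000.
  t=0,j=0: stock 67.0000 → up 83.7500 (V=0.0000), down 55.6100 (V=10.7998). Price 6.4285; hedge Δ=-0.3838, bond B=32.1423.
Check: Δ(0,0)·S0 + B(0,0) = 6.4285 = V0.

(0,0): Delta=-0.3838 Bond=32.1423
(1,0): Delta=-0.7768 Bond=53.9991
(1,1): Delta=0.0000 Bond=0.0000
V0=6.4285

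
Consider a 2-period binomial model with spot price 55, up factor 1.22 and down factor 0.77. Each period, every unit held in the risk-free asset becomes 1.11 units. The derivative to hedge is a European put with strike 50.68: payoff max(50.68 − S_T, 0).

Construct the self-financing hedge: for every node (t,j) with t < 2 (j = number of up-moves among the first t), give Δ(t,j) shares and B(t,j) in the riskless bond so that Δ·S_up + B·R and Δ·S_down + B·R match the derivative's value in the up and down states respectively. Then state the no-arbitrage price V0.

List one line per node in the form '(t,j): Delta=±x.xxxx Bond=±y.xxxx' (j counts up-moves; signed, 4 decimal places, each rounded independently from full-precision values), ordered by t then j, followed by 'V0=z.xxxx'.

(0,0): Delta=-0.1608 Bond=9.7197
(1,0): Delta=-0.9482 Bond=44.1362
(1,1): Delta=0.0000 Bond=0.0000
V0=0.8764

The replicating-portfolio and risk-neutral prices coincide; use p* = (1.11−0.77)/(1.22−0.77) = 0.7556 for the latter.
Terminal values V(2,·): V(2,0)=18.0705, V(2,1)=0.0000, V(2,2)=0.0000
(1,0): S=42.3500. Δ = (V_up−V_dn)/(S_up−S_dn) = (0.0000−18.0705)/(51.6670−32.6095) = -0.9482. V = [p*·0.0000 + (1−p*)·18.0705]/1.11 = 3.9795. B = V − Δ·S = 44.1362.
(1,1): S=67.1000. Δ = (V_up−V_dn)/(S_up−S_dn) = (0.0000−0.0000)/(81.8620−51.6670) = 0.0000. V = [p*·0.0000 + (1−p*)·0.0000]/1.11 = 0.0000. B = V − Δ·S = 0.0000.
(0,0): S=55.0000. Δ = (V_up−V_dn)/(S_up−S_dn) = (0.0000−3.9795)/(67.1000−42.3500) = -0.1608. V = [p*·0.0000 + (1−p*)·3.9795]/1.11 = 0.8764. B = V − Δ·S = 9.7197.
Self-financing check: at every node Δ·S+B equals the discounted successor values.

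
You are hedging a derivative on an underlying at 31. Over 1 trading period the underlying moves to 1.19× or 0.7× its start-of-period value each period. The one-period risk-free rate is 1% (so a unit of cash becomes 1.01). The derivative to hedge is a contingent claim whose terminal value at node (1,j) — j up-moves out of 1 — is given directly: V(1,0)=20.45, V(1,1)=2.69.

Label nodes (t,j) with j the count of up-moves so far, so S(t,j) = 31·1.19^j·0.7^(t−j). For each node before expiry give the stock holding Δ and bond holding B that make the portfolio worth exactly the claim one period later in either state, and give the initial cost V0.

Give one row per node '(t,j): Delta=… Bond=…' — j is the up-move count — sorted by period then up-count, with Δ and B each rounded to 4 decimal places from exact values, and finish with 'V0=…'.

(0,0): Delta=-1.1692 Bond=45.3678
V0=9.1229

Since d<R<u, set p* = (R−d)/(u−d) = 0.6327; price each node as the discounted p*-expectation of its children.
Terminal payoffs: V(1,0)=20.4500, V(1,1)=2.6900
  t=0,j=0: stock 31.0000 → up 36.8900 (V=2.6900), down 21.7000 (V=20.4500). Price 9.1229; hedge Δ=-1.1692, bond B=45.3678.
The time-0 hedge costs 9.1229, which is the no-arbitrage price.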